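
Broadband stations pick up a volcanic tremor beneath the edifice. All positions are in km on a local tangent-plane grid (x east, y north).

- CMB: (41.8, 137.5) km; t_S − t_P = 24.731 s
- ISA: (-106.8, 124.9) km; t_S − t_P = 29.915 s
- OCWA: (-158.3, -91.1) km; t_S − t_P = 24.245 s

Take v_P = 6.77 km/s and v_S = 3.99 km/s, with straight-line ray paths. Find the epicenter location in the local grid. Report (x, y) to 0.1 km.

77.1 km east, -100.2 km north

Distance from S−P lag: d = Δt · v_P v_S / (v_P − v_S) = Δt · (6.77·3.99)/(6.77−3.99) ≈ 9.7167·Δt.
So d_CMB = 240.30, d_ISA = 290.67, d_OCWA = 235.58 km.
Circle about each station: (x − 41.8)² + (y − 137.5)² = 240.30²; (x + 106.8)² + (y − 124.9)² = 290.67²; (x + 158.3)² + (y + 91.1)² = 235.58².
Subtracting the CMB equation from the ISA and OCWA equations removes the quadratic terms:
-297.2 x − 25.2 y = -20392.20
-400.2 x − 457.2 y = 14950.76
Solving the 2×2 system: x ≈ 77.1, y ≈ -100.2 km.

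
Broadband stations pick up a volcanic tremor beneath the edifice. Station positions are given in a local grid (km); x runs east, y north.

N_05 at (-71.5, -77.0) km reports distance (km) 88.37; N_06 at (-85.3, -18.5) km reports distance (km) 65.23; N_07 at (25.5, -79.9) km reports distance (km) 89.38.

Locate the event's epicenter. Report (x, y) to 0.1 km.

-21.7 km east, -4.0 km north

Circle about each station: (x + 71.5)² + (y + 77.0)² = 88.37²; (x + 85.3)² + (y + 18.5)² = 65.23²; (x − 25.5)² + (y + 79.9)² = 89.38².
Subtracting pairs of circle equations eliminates x²+y² and gives linear equations (the radical axes):
-27.6 x + 117.0 y = 131.39
194.0 x − 5.8 y = -4186.52
Solving the 2×2 system: x ≈ -21.7, y ≈ -4.0 km.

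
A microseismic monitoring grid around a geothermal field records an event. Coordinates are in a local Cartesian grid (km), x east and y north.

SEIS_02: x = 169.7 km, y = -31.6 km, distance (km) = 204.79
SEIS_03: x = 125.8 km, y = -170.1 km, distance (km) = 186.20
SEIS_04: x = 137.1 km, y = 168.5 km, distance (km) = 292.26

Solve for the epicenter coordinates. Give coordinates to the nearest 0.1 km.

Circle about each station: (x − 169.7)² + (y + 31.6)² = 204.79²; (x − 125.8)² + (y + 170.1)² = 186.20²; (x − 137.1)² + (y − 168.5)² = 292.26².
Subtracting pairs of circle equations eliminates x²+y² and gives linear equations (the radical axes):
-87.8 x − 277.0 y = 22231.50
-65.2 x + 400.2 y = -26084.95
Solving the 2×2 system: x ≈ -31.4, y ≈ -70.3 km.

-31.4 km east, -70.3 km north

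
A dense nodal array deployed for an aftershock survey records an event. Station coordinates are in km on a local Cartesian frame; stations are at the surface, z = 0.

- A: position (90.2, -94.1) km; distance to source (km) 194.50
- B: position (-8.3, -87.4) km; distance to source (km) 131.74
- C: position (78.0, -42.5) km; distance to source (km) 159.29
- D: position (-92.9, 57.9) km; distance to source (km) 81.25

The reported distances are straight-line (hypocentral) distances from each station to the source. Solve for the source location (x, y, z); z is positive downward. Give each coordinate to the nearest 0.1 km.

Each station gives a sphere (x−x_i)² + (y−y_i)² + z² = d_i² (stations at z=0).
Subtracting the A sphere from B and C: z² cancels, leaving linear equations in x and y:
-197.0 x + 13.4 y = 11191.62
-24.4 x + 103.2 y = 3356.35
Solving: x ≈ -55.490, y ≈ 19.403 km (keep extra digits for the depth step; rounded: -55.5, 19.4).
Then from the A sphere: z² = 194.50² − (x − 90.2)² − (y + 94.1)² with x = -55.490, y = 19.403, so z ≈ 61.006 ≈ 61.0 km.

(-55.5, 19.4, 61.0)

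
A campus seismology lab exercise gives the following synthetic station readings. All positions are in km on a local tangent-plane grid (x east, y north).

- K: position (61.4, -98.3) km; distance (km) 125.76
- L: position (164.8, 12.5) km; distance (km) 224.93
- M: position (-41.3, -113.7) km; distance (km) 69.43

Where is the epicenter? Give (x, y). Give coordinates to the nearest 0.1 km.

-52.6 km east, -45.2 km north

Circle about each station: (x − 61.4)² + (y + 98.3)² = 125.76²; (x − 164.8)² + (y − 12.5)² = 224.93²; (x + 41.3)² + (y + 113.7)² = 69.43².
Subtracting the K equation from the L and M equations removes the quadratic terms:
206.8 x + 221.6 y = -20895.49
-205.4 x − 30.8 y = 12195.58
Solving the 2×2 system: x ≈ -52.6, y ≈ -45.2 km.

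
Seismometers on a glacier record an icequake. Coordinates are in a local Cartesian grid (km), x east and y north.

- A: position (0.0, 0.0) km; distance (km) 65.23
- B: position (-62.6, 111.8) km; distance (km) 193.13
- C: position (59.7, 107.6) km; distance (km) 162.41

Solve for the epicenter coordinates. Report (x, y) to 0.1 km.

37.6 km east, -53.3 km north

Circle about each station: x² + y² = 65.23²; (x + 62.6)² + (y − 111.8)² = 193.13²; (x − 59.7)² + (y − 107.6)² = 162.41².
Subtracting pairs of circle equations eliminates x²+y² and gives linear equations (the radical axes):
-125.2 x + 223.6 y = -16626.24
119.4 x + 215.2 y = -6980.21
Solving the 2×2 system: x ≈ 37.6, y ≈ -53.3 km.
Check against A (with the unrounded x, y): √(x²+y²) = 65.23 ≈ 65.23 km. ✓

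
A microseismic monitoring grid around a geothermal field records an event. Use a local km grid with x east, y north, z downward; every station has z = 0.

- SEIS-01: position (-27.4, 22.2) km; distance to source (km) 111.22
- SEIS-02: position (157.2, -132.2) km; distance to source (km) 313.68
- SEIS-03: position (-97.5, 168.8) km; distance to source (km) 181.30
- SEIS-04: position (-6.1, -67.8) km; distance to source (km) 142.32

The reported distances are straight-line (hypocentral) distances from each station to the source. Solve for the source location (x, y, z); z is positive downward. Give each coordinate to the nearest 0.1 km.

(-126.2, -4.9, 43.3)

Each station gives a sphere (x−x_i)² + (y−y_i)² + z² = d_i² (stations at z=0).
Subtracting the SEIS-01 sphere from SEIS-02 and SEIS-03: z² cancels, leaving linear equations in x and y:
369.2 x − 308.8 y = -45080.17
-140.2 x + 293.2 y = 16256.29
Solving: x ≈ -126.202, y ≈ -4.902 km (keep extra digits for the depth step; rounded: -126.2, -4.9).
Then from the SEIS-01 sphere: z² = 111.22² − (x + 27.4)² − (y − 22.2)² with x = -126.202, y = -4.902, so z ≈ 43.284 ≈ 43.3 km.
Check against SEIS-04 (with the unrounded solution): distance 142.32 ≈ 142.32 km. ✓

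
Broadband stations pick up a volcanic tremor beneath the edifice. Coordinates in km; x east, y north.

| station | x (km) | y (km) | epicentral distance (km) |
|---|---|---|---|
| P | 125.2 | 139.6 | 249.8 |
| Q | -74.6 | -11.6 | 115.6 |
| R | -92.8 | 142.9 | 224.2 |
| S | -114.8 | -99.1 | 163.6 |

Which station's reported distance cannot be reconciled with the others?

Solve using three stations at a time. Using Q, R, S (subtract circle equations pairwise → linear system) gives (x, y) ≈ (37.5, -39.5).
Distances from that point to each station vs reported:
  P: calculated 199.4 vs reported 249.8 → residual 50.4 km
  Q: calculated 115.5 vs reported 115.6 → residual 0.1 km
  R: calculated 224.2 vs reported 224.2 → residual 0.0 km
  S: calculated 163.5 vs reported 163.6 → residual 0.1 km
Q, R, S are mutually consistent (residuals ≈ 0); P is off by 50.4 km.

P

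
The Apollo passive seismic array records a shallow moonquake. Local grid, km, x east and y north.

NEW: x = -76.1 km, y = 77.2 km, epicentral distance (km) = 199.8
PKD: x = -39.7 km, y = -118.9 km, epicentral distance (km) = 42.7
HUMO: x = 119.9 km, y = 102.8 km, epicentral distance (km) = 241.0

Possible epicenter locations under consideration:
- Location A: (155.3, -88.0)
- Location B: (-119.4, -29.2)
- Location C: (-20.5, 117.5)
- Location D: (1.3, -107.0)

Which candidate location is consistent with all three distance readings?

For each candidate, compare |candidate − station| to the reported distance:
Location A: residuals NEW 84.5, PKD 154.7, HUMO 46.9 → max 154.7 km
Location B: residuals NEW 84.9, PKD 77.3, HUMO 32.3 → max 84.9 km
Location C: residuals NEW 131.1, PKD 194.5, HUMO 99.8 → max 194.5 km
Location D: residuals NEW 0.0, PKD 0.0, HUMO 0.0 → max 0.0 km
Only Location D has all residuals ≈ 0.

Location D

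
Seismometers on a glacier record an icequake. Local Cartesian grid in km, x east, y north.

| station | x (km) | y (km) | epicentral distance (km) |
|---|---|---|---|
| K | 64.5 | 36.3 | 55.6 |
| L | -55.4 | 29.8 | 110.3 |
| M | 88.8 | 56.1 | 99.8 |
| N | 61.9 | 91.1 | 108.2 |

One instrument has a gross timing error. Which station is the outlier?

Solve using three stations at a time. Using K, L, N (subtract circle equations pairwise → linear system) gives (x, y) ≈ (45.0, -15.8).
Distances from that point to each station vs reported:
  K: calculated 55.6 vs reported 55.6 → residual 0.0 km
  L: calculated 110.3 vs reported 110.3 → residual 0.0 km
  M: calculated 84.1 vs reported 99.8 → residual 15.7 km
  N: calculated 108.2 vs reported 108.2 → residual 0.0 km
K, L, N are mutually consistent (residuals ≈ 0); M is off by 15.7 km.

M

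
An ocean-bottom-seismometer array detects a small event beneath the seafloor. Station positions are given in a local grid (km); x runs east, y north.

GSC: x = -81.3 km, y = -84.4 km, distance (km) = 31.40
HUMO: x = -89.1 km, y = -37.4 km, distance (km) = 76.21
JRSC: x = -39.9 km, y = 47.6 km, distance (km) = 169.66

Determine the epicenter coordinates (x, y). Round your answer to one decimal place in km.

x ≈ -93.1 km, y ≈ -113.5 km

Circle about each station: (x + 81.3)² + (y + 84.4)² = 31.40²; (x + 89.1)² + (y + 37.4)² = 76.21²; (x + 39.9)² + (y − 47.6)² = 169.66².
Subtracting the GSC equation from the HUMO and JRSC equations removes the quadratic terms:
-15.6 x + 94.0 y = -9217.48
82.8 x + 264.0 y = -37673.84
Solving the 2×2 system: x ≈ -93.1, y ≈ -113.5 km.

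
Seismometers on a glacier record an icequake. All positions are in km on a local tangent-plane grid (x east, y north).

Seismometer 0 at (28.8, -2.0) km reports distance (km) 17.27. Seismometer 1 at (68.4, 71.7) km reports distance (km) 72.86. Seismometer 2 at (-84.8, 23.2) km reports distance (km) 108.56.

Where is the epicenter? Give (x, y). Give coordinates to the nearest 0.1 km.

Circle about each station: (x − 28.8)² + (y + 2.0)² = 17.27²; (x − 68.4)² + (y − 71.7)² = 72.86²; (x + 84.8)² + (y − 23.2)² = 108.56².
Subtracting the Seismometer 0 equation from the Seismometer 1 and Seismometer 2 equations removes the quadratic terms:
79.2 x + 147.4 y = 3975.68
-227.2 x + 50.4 y = -4591.18
Solving the 2×2 system: x ≈ 23.4, y ≈ 14.4 km.
Check against Seismometer 0 (with the unrounded x, y): √((x − 28.8)²+(y + 2.0)²) = 17.26 ≈ 17.27 km. ✓

23.4 km east, 14.4 km north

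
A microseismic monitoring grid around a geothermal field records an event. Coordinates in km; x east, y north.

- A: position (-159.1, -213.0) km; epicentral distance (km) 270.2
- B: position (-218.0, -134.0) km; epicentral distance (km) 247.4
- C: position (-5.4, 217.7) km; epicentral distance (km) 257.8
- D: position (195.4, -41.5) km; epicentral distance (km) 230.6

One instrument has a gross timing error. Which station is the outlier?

Solve using three stations at a time. Using A, B, D (subtract circle equations pairwise → linear system) gives (x, y) ≈ (-26.2, 22.2).
Distances from that point to each station vs reported:
  A: calculated 270.2 vs reported 270.2 → residual 0.0 km
  B: calculated 247.4 vs reported 247.4 → residual 0.0 km
  C: calculated 196.6 vs reported 257.8 → residual 61.2 km
  D: calculated 230.6 vs reported 230.6 → residual 0.0 km
A, B, D are mutually consistent (residuals ≈ 0); C is off by 61.2 km.

C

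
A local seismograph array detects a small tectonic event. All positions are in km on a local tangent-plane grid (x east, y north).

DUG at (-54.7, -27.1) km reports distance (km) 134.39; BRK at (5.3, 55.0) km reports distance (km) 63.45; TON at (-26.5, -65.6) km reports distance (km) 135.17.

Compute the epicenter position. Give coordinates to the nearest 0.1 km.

Circle about each station: (x + 54.7)² + (y + 27.1)² = 134.39²; (x − 5.3)² + (y − 55.0)² = 63.45²; (x + 26.5)² + (y + 65.6)² = 135.17².
Subtracting pairs of circle equations eliminates x²+y² and gives linear equations (the radical axes):
120.0 x + 164.2 y = 13361.36
56.4 x − 77.0 y = 1068.85
Solving the 2×2 system: x ≈ 65.1, y ≈ 33.8 km.

65.1 km east, 33.8 km north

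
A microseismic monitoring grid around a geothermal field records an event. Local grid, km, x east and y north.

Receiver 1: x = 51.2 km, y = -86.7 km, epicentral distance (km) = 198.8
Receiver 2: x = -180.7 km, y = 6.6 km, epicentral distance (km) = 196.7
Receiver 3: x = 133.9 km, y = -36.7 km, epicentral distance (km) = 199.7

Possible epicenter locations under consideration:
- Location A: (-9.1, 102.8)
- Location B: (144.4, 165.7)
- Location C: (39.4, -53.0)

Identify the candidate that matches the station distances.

For each candidate, compare |candidate − station| to the reported distance:
Location A: residuals Receiver 1 0.1, Receiver 2 0.0, Receiver 3 0.1 → max 0.1 km
Location B: residuals Receiver 1 70.3, Receiver 2 165.2, Receiver 3 3.0 → max 165.2 km
Location C: residuals Receiver 1 163.1, Receiver 2 31.3, Receiver 3 103.8 → max 163.1 km
Only Location A has all residuals ≈ 0.

Location A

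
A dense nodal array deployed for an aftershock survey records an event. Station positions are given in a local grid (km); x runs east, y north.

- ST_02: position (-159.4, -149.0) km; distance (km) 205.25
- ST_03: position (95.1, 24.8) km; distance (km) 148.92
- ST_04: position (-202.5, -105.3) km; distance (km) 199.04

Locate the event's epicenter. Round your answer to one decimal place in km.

Circle about each station: (x + 159.4)² + (y + 149.0)² = 205.25²; (x − 95.1)² + (y − 24.8)² = 148.92²; (x + 202.5)² + (y + 105.3)² = 199.04².
Subtracting the ST_02 equation from the ST_03 and ST_04 equations removes the quadratic terms:
509.0 x + 347.6 y = -17999.91
-86.2 x + 87.4 y = 6995.62
Solving the 2×2 system: x ≈ -53.8, y ≈ 27.0 km.

x ≈ -53.8 km, y ≈ 27.0 km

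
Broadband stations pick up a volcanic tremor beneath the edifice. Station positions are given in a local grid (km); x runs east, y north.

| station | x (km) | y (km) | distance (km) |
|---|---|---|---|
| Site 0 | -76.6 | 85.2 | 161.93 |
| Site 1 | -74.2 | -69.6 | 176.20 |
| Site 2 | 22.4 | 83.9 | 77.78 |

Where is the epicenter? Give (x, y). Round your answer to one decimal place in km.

Circle about each station: (x + 76.6)² + (y − 85.2)² = 161.93²; (x + 74.2)² + (y + 69.6)² = 176.20²; (x − 22.4)² + (y − 83.9)² = 77.78².
Subtracting the Site 0 equation from the Site 1 and Site 2 equations removes the quadratic terms:
4.8 x − 309.6 y = -7601.92
198.0 x − 2.6 y = 14585.97
Solving the 2×2 system: x ≈ 74.0, y ≈ 25.7 km.
Check against Site 0 (with the unrounded x, y): √((x + 76.6)²+(y − 85.2)²) = 161.93 ≈ 161.93 km. ✓

x ≈ 74.0 km, y ≈ 25.7 km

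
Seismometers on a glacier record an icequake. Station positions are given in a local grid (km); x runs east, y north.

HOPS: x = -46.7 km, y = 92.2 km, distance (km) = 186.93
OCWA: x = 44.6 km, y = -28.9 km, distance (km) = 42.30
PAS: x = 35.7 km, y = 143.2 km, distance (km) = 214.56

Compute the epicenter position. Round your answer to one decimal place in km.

x ≈ 44.1 km, y ≈ -71.2 km

Circle about each station: (x + 46.7)² + (y − 92.2)² = 186.93²; (x − 44.6)² + (y + 28.9)² = 42.30²; (x − 35.7)² + (y − 143.2)² = 214.56².
Subtracting the HOPS equation from the OCWA and PAS equations removes the quadratic terms:
182.6 x − 242.2 y = 25296.17
164.8 x + 102.0 y = 5.83
Solving the 2×2 system: x ≈ 44.1, y ≈ -71.2 km.
Check against HOPS (with the unrounded x, y): √((x + 46.7)²+(y − 92.2)²) = 186.93 ≈ 186.93 km. ✓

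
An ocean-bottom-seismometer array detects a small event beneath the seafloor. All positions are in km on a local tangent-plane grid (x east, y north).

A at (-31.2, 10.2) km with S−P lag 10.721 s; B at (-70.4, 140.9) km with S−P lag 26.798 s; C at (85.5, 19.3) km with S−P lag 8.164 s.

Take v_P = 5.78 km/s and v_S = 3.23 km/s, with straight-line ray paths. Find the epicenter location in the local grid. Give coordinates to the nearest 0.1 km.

Distance from S−P lag: d = Δt · v_P v_S / (v_P − v_S) = Δt · (5.78·3.23)/(5.78−3.23) ≈ 7.3213·Δt.
So d_A = 78.49, d_B = 196.20, d_C = 59.77 km.
Circle about each station: (x + 31.2)² + (y − 10.2)² = 78.49²; (x + 70.4)² + (y − 140.9)² = 196.20²; (x − 85.5)² + (y − 19.3)² = 59.77².
Subtracting the A equation from the B and C equations removes the quadratic terms:
-78.4 x + 261.4 y = -8602.27
233.4 x + 18.2 y = 9193.49
Solving the 2×2 system: x ≈ 41.0, y ≈ -20.6 km.

(41.0, -20.6)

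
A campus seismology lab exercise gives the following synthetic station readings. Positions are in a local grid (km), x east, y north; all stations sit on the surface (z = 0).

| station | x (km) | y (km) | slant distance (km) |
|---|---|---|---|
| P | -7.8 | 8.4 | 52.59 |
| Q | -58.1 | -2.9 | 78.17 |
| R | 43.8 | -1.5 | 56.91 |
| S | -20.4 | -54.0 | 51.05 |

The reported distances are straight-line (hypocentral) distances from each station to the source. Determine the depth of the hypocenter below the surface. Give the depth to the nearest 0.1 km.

Each station gives a sphere (x−x_i)² + (y−y_i)² + z² = d_i² (stations at z=0).
Subtracting the P sphere from Q and R: z² cancels, leaving linear equations in x and y:
-100.6 x − 22.6 y = -92.22
103.2 x − 19.8 y = 1316.25
Solving: x ≈ 7.302, y ≈ -28.421 km (keep extra digits for the depth step; rounded: 7.3, -28.4).
Then from the P sphere: z² = 52.59² − (x + 7.8)² − (y − 8.4)² with x = 7.302, y = -28.421, so z ≈ 34.378 ≈ 34.4 km.
Check against S (with the unrounded solution): distance 51.02 ≈ 51.05 km. ✓

depth ≈ 34.4 km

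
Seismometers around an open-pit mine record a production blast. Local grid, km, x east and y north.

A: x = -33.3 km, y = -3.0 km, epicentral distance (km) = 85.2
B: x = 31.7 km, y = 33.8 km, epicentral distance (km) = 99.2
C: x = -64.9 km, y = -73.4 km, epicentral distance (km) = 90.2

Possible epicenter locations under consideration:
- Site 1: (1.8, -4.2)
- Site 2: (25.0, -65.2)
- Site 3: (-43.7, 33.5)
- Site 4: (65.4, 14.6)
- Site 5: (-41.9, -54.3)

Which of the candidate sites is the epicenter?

For each candidate, compare |candidate − station| to the reported distance:
Site 1: residuals A 50.1, B 50.8, C 5.9 → max 50.8 km
Site 2: residuals A 0.1, B 0.0, C 0.1 → max 0.1 km
Site 3: residuals A 47.2, B 23.8, C 18.8 → max 47.2 km
Site 4: residuals A 15.1, B 60.4, C 67.0 → max 67.0 km
Site 5: residuals A 33.2, B 15.6, C 60.3 → max 60.3 km
Only Site 2 has all residuals ≈ 0.

Site 2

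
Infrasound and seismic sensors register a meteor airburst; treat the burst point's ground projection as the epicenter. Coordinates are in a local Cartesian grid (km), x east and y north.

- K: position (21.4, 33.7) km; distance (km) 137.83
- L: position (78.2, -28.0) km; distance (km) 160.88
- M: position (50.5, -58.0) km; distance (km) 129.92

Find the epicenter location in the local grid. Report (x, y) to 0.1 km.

(-79.4, -60.3)

Circle about each station: (x − 21.4)² + (y − 33.7)² = 137.83²; (x − 78.2)² + (y + 28.0)² = 160.88²; (x − 50.5)² + (y + 58.0)² = 129.92².
Subtracting the K equation from the L and M equations removes the quadratic terms:
113.6 x − 123.4 y = -1579.68
58.2 x − 183.4 y = 6438.50
Solving the 2×2 system: x ≈ -79.4, y ≈ -60.3 km.
Check against K (with the unrounded x, y): √((x − 21.4)²+(y − 33.7)²) = 137.85 ≈ 137.83 km. ✓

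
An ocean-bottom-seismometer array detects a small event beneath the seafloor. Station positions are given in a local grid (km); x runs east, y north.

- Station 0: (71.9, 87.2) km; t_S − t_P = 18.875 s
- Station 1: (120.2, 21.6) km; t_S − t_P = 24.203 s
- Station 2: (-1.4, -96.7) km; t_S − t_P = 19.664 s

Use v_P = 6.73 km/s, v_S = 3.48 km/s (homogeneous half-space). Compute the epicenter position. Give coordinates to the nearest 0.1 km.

Distance from S−P lag: d = Δt · v_P v_S / (v_P − v_S) = Δt · (6.73·3.48)/(6.73−3.48) ≈ 7.2063·Δt.
So d_Station 0 = 136.02, d_Station 1 = 174.41, d_Station 2 = 141.70 km.
Circle about each station: (x − 71.9)² + (y − 87.2)² = 136.02²; (x − 120.2)² + (y − 21.6)² = 174.41²; (x + 1.4)² + (y + 96.7)² = 141.70².
Subtracting the Station 0 equation from the Station 1 and Station 2 equations removes the quadratic terms:
96.6 x − 131.2 y = -9776.26
-146.6 x − 367.8 y = -4998.05
Solving the 2×2 system: x ≈ -53.7, y ≈ 35.0 km.

x ≈ -53.7 km, y ≈ 35.0 km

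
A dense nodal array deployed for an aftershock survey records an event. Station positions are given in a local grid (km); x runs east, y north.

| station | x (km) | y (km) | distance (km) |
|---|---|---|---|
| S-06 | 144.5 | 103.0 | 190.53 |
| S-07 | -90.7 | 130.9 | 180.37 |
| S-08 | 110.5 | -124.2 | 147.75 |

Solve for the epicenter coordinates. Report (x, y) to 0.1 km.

Circle about each station: (x − 144.5)² + (y − 103.0)² = 190.53²; (x + 90.7)² + (y − 130.9)² = 180.37²; (x − 110.5)² + (y + 124.2)² = 147.75².
Subtracting the S-06 equation from the S-07 and S-08 equations removes the quadratic terms:
-470.4 x + 55.8 y = -2359.61
-68.0 x − 454.4 y = 10618.26
Solving the 2×2 system: x ≈ 2.2, y ≈ -23.7 km.

x ≈ 2.2 km, y ≈ -23.7 km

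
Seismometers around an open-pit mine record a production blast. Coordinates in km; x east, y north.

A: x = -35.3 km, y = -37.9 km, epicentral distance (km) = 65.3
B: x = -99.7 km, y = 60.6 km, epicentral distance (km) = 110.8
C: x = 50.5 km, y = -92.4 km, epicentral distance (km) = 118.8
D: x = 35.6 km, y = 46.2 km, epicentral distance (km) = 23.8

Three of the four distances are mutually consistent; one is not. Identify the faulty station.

Solve using three stations at a time. Using A, B, C (subtract circle equations pairwise → linear system) gives (x, y) ≈ (1.7, 15.9).
Distances from that point to each station vs reported:
  A: calculated 65.3 vs reported 65.3 → residual 0.0 km
  B: calculated 110.8 vs reported 110.8 → residual 0.0 km
  C: calculated 118.8 vs reported 118.8 → residual 0.0 km
  D: calculated 45.5 vs reported 23.8 → residual 21.7 km
A, B, C are mutually consistent (residuals ≈ 0); D is off by 21.7 km.

D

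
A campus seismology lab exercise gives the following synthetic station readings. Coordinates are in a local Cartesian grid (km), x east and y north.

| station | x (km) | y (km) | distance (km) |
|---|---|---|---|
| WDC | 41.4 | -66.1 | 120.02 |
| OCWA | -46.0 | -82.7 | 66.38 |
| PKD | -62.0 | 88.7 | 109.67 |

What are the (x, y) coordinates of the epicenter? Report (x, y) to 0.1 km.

(-69.7, -20.7)

Circle about each station: (x − 41.4)² + (y + 66.1)² = 120.02²; (x + 46.0)² + (y + 82.7)² = 66.38²; (x + 62.0)² + (y − 88.7)² = 109.67².
Subtracting pairs of circle equations eliminates x²+y² and gives linear equations (the radical axes):
-174.8 x − 33.2 y = 12870.62
-206.8 x + 309.6 y = 8005.81
Solving the 2×2 system: x ≈ -69.7, y ≈ -20.7 km.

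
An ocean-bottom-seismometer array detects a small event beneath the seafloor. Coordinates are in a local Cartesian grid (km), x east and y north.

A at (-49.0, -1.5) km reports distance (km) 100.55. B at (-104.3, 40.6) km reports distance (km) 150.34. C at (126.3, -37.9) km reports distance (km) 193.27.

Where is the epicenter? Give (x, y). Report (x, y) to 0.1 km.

Circle about each station: (x + 49.0)² + (y + 1.5)² = 100.55²; (x + 104.3)² + (y − 40.6)² = 150.34²; (x − 126.3)² + (y + 37.9)² = 193.27².
Subtracting the A equation from the B and C equations removes the quadratic terms:
-110.6 x + 84.2 y = -2368.21
350.6 x − 72.8 y = -12258.14
Solving the 2×2 system: x ≈ -56.1, y ≈ -101.8 km.
Check against A (with the unrounded x, y): √((x + 49.0)²+(y + 1.5)²) = 100.58 ≈ 100.55 km. ✓

-56.1 km east, -101.8 km north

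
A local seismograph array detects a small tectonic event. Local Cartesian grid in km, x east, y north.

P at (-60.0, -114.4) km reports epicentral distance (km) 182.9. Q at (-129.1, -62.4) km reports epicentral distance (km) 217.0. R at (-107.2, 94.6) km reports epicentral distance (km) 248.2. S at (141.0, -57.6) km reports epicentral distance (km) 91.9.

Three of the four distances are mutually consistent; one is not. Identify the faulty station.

R

Solve using three stations at a time. Using P, Q, S (subtract circle equations pairwise → linear system) gives (x, y) ≈ (76.3, 7.5).
Distances from that point to each station vs reported:
  P: calculated 182.8 vs reported 182.9 → residual 0.1 km
  Q: calculated 217.0 vs reported 217.0 → residual 0.0 km
  R: calculated 203.1 vs reported 248.2 → residual 45.1 km
  S: calculated 91.8 vs reported 91.9 → residual 0.1 km
P, Q, S are mutually consistent (residuals ≈ 0); R is off by 45.1 km.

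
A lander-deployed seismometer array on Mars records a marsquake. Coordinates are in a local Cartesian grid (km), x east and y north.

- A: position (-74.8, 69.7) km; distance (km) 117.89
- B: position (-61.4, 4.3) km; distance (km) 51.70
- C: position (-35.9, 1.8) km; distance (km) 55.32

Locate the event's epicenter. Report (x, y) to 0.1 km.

Circle about each station: (x + 74.8)² + (y − 69.7)² = 117.89²; (x + 61.4)² + (y − 4.3)² = 51.70²; (x + 35.9)² + (y − 1.8)² = 55.32².
Subtracting pairs of circle equations eliminates x²+y² and gives linear equations (the radical axes):
26.8 x − 130.8 y = 4560.48
77.8 x − 135.8 y = 1676.67
Solving the 2×2 system: x ≈ -61.2, y ≈ -47.4 km.

(-61.2, -47.4)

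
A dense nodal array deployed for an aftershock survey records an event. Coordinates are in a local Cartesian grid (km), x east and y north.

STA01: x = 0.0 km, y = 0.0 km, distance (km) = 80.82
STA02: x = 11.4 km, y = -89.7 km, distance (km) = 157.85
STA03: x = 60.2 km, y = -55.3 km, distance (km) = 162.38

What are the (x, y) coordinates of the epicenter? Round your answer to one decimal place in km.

-64.5 km east, 48.7 km north

Circle about each station: x² + y² = 80.82²; (x − 11.4)² + (y + 89.7)² = 157.85²; (x − 60.2)² + (y + 55.3)² = 162.38².
Subtracting pairs of circle equations eliminates x²+y² and gives linear equations (the radical axes):
22.8 x − 179.4 y = -10208.70
120.4 x − 110.6 y = -13153.26
Solving the 2×2 system: x ≈ -64.5, y ≈ 48.7 km.
Check against STA01 (with the unrounded x, y): √(x²+y²) = 80.83 ≈ 80.82 km. ✓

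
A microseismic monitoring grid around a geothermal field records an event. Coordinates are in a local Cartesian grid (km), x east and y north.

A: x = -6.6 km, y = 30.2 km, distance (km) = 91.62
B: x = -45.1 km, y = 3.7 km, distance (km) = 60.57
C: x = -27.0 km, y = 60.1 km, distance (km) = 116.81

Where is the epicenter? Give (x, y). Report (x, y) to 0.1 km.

Circle about each station: (x + 6.6)² + (y − 30.2)² = 91.62²; (x + 45.1)² + (y − 3.7)² = 60.57²; (x + 27.0)² + (y − 60.1)² = 116.81².
Subtracting the A equation from the B and C equations removes the quadratic terms:
-77.0 x − 53.0 y = 5817.60
-40.8 x + 59.8 y = -1864.94
Solving the 2×2 system: x ≈ -36.8, y ≈ -56.3 km.
Check against A (with the unrounded x, y): √((x + 6.6)²+(y − 30.2)²) = 91.62 ≈ 91.62 km. ✓

-36.8 km east, -56.3 km north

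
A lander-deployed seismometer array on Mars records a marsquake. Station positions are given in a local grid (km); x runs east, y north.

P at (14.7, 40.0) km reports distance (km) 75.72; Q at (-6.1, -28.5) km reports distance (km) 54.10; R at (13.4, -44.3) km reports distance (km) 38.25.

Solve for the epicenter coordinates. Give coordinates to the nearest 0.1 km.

Circle about each station: (x − 14.7)² + (y − 40.0)² = 75.72²; (x + 6.1)² + (y + 28.5)² = 54.10²; (x − 13.4)² + (y + 44.3)² = 38.25².
Subtracting the P equation from the Q and R equations removes the quadratic terms:
-41.6 x − 137.0 y = 1840.08
-2.6 x − 168.6 y = 4596.42
Solving the 2×2 system: x ≈ 48.0, y ≈ -28.0 km.

x ≈ 48.0 km, y ≈ -28.0 km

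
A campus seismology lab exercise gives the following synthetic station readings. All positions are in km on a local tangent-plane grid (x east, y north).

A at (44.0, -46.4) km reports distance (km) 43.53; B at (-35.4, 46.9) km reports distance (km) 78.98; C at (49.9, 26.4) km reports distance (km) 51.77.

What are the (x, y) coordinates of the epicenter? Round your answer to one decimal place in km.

Circle about each station: (x − 44.0)² + (y + 46.4)² = 43.53²; (x + 35.4)² + (y − 46.9)² = 78.98²; (x − 49.9)² + (y − 26.4)² = 51.77².
Subtracting the A equation from the B and C equations removes the quadratic terms:
-158.8 x + 186.6 y = -4979.17
11.8 x + 145.6 y = -1687.26
Solving the 2×2 system: x ≈ 16.2, y ≈ -12.9 km.
Check against A (with the unrounded x, y): √((x − 44.0)²+(y + 46.4)²) = 43.53 ≈ 43.53 km. ✓

16.2 km east, -12.9 km north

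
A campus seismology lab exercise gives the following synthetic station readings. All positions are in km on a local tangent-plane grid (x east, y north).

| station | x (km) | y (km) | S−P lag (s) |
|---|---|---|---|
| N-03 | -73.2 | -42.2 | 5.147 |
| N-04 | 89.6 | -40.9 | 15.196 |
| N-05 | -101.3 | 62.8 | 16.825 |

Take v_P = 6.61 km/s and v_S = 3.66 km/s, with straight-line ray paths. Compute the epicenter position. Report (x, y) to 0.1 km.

Distance from S−P lag: d = Δt · v_P v_S / (v_P − v_S) = Δt · (6.61·3.66)/(6.61−3.66) ≈ 8.2009·Δt.
So d_N-03 = 42.21, d_N-04 = 124.62, d_N-05 = 137.98 km.
Circle about each station: (x + 73.2)² + (y + 42.2)² = 42.21²; (x − 89.6)² + (y + 40.9)² = 124.62²; (x + 101.3)² + (y − 62.8)² = 137.98².
Subtracting pairs of circle equations eliminates x²+y² and gives linear equations (the radical axes):
325.6 x + 2.6 y = -11186.57
-56.2 x + 210.0 y = -10190.35
Solving the 2×2 system: x ≈ -33.9, y ≈ -57.6 km.

(-33.9, -57.6)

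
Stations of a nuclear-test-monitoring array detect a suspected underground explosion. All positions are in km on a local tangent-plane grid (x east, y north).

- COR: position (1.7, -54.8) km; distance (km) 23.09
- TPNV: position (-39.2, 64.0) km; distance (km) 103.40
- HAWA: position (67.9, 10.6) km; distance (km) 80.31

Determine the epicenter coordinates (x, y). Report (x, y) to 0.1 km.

x ≈ -0.3 km, y ≈ -31.8 km

Circle about each station: (x − 1.7)² + (y + 54.8)² = 23.09²; (x + 39.2)² + (y − 64.0)² = 103.40²; (x − 67.9)² + (y − 10.6)² = 80.31².
Subtracting the COR equation from the TPNV and HAWA equations removes the quadratic terms:
-81.8 x + 237.6 y = -7531.70
132.4 x + 130.8 y = -4199.71
Solving the 2×2 system: x ≈ -0.3, y ≈ -31.8 km.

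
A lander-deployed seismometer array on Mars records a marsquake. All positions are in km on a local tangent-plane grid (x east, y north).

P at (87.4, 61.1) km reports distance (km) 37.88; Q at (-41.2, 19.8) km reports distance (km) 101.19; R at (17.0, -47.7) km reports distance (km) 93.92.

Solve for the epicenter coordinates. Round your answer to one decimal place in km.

Circle about each station: (x − 87.4)² + (y − 61.1)² = 37.88²; (x + 41.2)² + (y − 19.8)² = 101.19²; (x − 17.0)² + (y + 47.7)² = 93.92².
Subtracting the P equation from the Q and R equations removes the quadratic terms:
-257.2 x − 82.6 y = -18087.01
-140.8 x − 217.6 y = -16193.75
Solving the 2×2 system: x ≈ 58.6, y ≈ 36.5 km.

x ≈ 58.6 km, y ≈ 36.5 km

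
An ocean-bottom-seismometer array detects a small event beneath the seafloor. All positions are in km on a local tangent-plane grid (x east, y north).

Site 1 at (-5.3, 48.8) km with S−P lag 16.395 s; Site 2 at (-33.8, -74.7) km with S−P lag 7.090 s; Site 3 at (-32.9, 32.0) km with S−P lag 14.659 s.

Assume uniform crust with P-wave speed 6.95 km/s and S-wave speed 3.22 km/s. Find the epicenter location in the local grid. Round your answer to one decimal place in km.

Distance from S−P lag: d = Δt · v_P v_S / (v_P − v_S) = Δt · (6.95·3.22)/(6.95−3.22) ≈ 5.9997·Δt.
So d_Site 1 = 98.37, d_Site 2 = 42.54, d_Site 3 = 87.95 km.
Circle about each station: (x + 5.3)² + (y − 48.8)² = 98.37²; (x + 33.8)² + (y + 74.7)² = 42.54²; (x + 32.9)² + (y − 32.0)² = 87.95².
Subtracting pairs of circle equations eliminates x²+y² and gives linear equations (the radical axes):
-57.0 x − 247.0 y = 12180.01
-55.2 x − 33.6 y = 1638.33
Solving the 2×2 system: x ≈ 0.4, y ≈ -49.4 km.

x ≈ 0.4 km, y ≈ -49.4 km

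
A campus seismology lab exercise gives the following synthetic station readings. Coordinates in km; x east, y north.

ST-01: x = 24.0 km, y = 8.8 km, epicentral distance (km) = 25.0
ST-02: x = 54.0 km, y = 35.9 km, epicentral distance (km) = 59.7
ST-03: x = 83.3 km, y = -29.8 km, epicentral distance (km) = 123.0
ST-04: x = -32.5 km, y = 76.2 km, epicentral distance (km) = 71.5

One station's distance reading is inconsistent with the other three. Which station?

Solve using three stations at a time. Using ST-01, ST-02, ST-04 (subtract circle equations pairwise → linear system) gives (x, y) ≈ (-0.8, 12.1).
Distances from that point to each station vs reported:
  ST-01: calculated 25.0 vs reported 25.0 → residual 0.0 km
  ST-02: calculated 59.7 vs reported 59.7 → residual 0.0 km
  ST-03: calculated 93.9 vs reported 123.0 → residual 29.1 km
  ST-04: calculated 71.5 vs reported 71.5 → residual 0.0 km
ST-01, ST-02, ST-04 are mutually consistent (residuals ≈ 0); ST-03 is off by 29.1 km.

ST-03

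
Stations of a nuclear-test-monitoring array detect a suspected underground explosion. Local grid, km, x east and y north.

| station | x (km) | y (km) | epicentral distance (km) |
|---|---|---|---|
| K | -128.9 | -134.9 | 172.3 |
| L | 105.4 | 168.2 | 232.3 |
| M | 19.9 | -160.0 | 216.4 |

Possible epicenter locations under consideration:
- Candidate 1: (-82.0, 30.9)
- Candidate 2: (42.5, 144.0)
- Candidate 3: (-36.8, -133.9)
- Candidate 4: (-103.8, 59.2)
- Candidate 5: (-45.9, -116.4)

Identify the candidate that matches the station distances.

For each candidate, compare |candidate − station| to the reported distance:
Candidate 1: residuals K 0.0, L 0.0, M 0.0 → max 0.0 km
Candidate 2: residuals K 155.1, L 164.9, M 88.4 → max 164.9 km
Candidate 3: residuals K 80.2, L 101.6, M 154.0 → max 154.0 km
Candidate 4: residuals K 23.4, L 3.6, M 35.3 → max 35.3 km
Candidate 5: residuals K 87.3, L 90.0, M 137.5 → max 137.5 km
Only Candidate 1 has all residuals ≈ 0.

Candidate 1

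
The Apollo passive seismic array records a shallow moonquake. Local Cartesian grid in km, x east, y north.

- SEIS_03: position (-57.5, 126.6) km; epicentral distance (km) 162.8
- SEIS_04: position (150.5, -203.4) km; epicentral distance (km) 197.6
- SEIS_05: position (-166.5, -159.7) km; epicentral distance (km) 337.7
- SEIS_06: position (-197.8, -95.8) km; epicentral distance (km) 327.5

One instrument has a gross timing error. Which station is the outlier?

SEIS_04

Solve using three stations at a time. Using SEIS_03, SEIS_05, SEIS_06 (subtract circle equations pairwise → linear system) gives (x, y) ≈ (90.9, 59.1).
Distances from that point to each station vs reported:
  SEIS_03: calculated 163.0 vs reported 162.8 → residual 0.2 km
  SEIS_04: calculated 269.2 vs reported 197.6 → residual 71.6 km
  SEIS_05: calculated 337.8 vs reported 337.7 → residual 0.1 km
  SEIS_06: calculated 327.6 vs reported 327.5 → residual 0.1 km
SEIS_03, SEIS_05, SEIS_06 are mutually consistent (residuals ≈ 0); SEIS_04 is off by 71.6 km.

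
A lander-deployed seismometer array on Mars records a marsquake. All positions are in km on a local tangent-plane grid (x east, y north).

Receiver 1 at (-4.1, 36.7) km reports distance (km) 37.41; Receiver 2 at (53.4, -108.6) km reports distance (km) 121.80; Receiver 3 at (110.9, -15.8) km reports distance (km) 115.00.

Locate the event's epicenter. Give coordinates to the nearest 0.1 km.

(-3.1, -0.7)

Circle about each station: (x + 4.1)² + (y − 36.7)² = 37.41²; (x − 53.4)² + (y + 108.6)² = 121.80²; (x − 110.9)² + (y + 15.8)² = 115.00².
Subtracting the Receiver 1 equation from the Receiver 2 and Receiver 3 equations removes the quadratic terms:
115.0 x − 290.6 y = -153.91
230.0 x − 105.0 y = -640.74
Solving the 2×2 system: x ≈ -3.1, y ≈ -0.7 km.
Check against Receiver 1 (with the unrounded x, y): √((x + 4.1)²+(y − 36.7)²) = 37.41 ≈ 37.41 km. ✓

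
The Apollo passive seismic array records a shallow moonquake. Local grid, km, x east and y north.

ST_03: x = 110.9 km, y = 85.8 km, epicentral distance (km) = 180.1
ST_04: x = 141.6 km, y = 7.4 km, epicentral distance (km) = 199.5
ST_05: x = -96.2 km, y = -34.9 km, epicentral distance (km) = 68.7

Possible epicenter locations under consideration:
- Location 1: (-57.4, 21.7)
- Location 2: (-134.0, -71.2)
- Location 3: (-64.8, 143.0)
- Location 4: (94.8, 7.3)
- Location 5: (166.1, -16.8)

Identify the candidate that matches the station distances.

For each candidate, compare |candidate − station| to the reported distance:
Location 1: residuals ST_03 0.0, ST_04 0.0, ST_05 0.1 → max 0.1 km
Location 2: residuals ST_03 110.8, ST_04 87.1, ST_05 16.3 → max 110.8 km
Location 3: residuals ST_03 4.7, ST_04 47.5, ST_05 111.9 → max 111.9 km
Location 4: residuals ST_03 100.0, ST_04 152.7, ST_05 126.9 → max 152.7 km
Location 5: residuals ST_03 63.6, ST_04 165.1, ST_05 194.2 → max 194.2 km
Only Location 1 has all residuals ≈ 0.

Location 1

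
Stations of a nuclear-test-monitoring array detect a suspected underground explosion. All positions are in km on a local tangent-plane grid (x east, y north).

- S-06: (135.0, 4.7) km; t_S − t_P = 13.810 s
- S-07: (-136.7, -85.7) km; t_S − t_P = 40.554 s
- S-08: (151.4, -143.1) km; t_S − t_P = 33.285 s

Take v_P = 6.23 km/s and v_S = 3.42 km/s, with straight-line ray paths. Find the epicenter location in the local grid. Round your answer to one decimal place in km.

Distance from S−P lag: d = Δt · v_P v_S / (v_P − v_S) = Δt · (6.23·3.42)/(6.23−3.42) ≈ 7.5824·Δt.
So d_S-06 = 104.71, d_S-07 = 307.50, d_S-08 = 252.38 km.
Circle about each station: (x − 135.0)² + (y − 4.7)² = 104.71²; (x + 136.7)² + (y + 85.7)² = 307.50²; (x − 151.4)² + (y + 143.1)² = 252.38².
Subtracting the S-06 equation from the S-07 and S-08 equations removes the quadratic terms:
-543.4 x − 180.8 y = -75807.78
32.8 x − 295.6 y = -27579.00
Solving the 2×2 system: x ≈ 104.6, y ≈ 104.9 km.
Check against S-06 (with the unrounded x, y): √((x − 135.0)²+(y − 4.7)²) = 104.71 ≈ 104.71 km. ✓

x ≈ 104.6 km, y ≈ 104.9 km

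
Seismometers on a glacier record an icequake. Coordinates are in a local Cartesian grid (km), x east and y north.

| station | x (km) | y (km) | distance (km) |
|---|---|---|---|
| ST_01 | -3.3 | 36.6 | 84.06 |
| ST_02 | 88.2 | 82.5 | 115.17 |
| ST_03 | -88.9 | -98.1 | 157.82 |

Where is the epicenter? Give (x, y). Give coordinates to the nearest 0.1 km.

Circle about each station: (x + 3.3)² + (y − 36.6)² = 84.06²; (x − 88.2)² + (y − 82.5)² = 115.17²; (x + 88.9)² + (y + 98.1)² = 157.82².
Subtracting pairs of circle equations eliminates x²+y² and gives linear equations (the radical axes):
183.0 x + 91.8 y = 7036.99
-171.2 x − 269.4 y = -1664.70
Solving the 2×2 system: x ≈ 51.9, y ≈ -26.8 km.

(51.9, -26.8)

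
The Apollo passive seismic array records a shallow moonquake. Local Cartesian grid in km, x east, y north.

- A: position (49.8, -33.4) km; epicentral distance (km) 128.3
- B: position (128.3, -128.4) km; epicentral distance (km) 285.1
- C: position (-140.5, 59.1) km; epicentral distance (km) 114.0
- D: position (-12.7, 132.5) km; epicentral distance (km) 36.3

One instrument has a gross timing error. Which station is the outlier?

A

Solve using three stations at a time. Using B, C, D (subtract circle equations pairwise → linear system) gives (x, y) ≈ (-36.0, 104.6).
Distances from that point to each station vs reported:
  A: calculated 162.5 vs reported 128.3 → residual 34.2 km
  B: calculated 285.1 vs reported 285.1 → residual 0.0 km
  C: calculated 114.0 vs reported 114.0 → residual 0.0 km
  D: calculated 36.3 vs reported 36.3 → residual 0.0 km
B, C, D are mutually consistent (residuals ≈ 0); A is off by 34.2 km.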